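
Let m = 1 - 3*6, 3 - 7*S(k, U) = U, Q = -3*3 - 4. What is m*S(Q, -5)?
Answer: -136/7 ≈ -19.429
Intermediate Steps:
Q = -13 (Q = -9 - 4 = -13)
S(k, U) = 3/7 - U/7
m = -17 (m = 1 - 18 = -17)
m*S(Q, -5) = -17*(3/7 - 1/7*(-5)) = -17*(3/7 + 5/7) = -17*8/7 = -136/7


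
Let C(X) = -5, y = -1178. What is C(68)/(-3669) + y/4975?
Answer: -4297207/18253275 ≈ -0.23542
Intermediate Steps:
C(68)/(-3669) + y/4975 = -5/(-3669) - 1178/4975 = -5*(-1/3669) - 1178*1/4975 = 5/3669 - 1178/4975 = -4297207/18253275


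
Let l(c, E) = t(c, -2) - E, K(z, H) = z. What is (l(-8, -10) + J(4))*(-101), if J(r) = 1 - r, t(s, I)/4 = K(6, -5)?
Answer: -3131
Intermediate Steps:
t(s, I) = 24 (t(s, I) = 4*6 = 24)
l(c, E) = 24 - E
(l(-8, -10) + J(4))*(-101) = ((24 - 1*(-10)) + (1 - 1*4))*(-101) = ((24 + 10) + (1 - 4))*(-101) = (34 - 3)*(-101) = 31*(-101) = -3131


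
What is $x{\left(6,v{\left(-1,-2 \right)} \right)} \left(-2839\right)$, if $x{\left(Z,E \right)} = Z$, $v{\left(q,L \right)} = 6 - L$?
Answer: $-17034$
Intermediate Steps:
$x{\left(6,v{\left(-1,-2 \right)} \right)} \left(-2839\right) = 6 \left(-2839\right) = -17034$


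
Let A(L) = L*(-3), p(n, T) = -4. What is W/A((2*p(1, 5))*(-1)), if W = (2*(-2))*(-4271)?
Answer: -4271/6 ≈ -711.83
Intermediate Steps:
A(L) = -3*L
W = 17084 (W = -4*(-4271) = 17084)
W/A((2*p(1, 5))*(-1)) = 17084/((-3*2*(-4)*(-1))) = 17084/((-(-24)*(-1))) = 17084/((-3*8)) = 17084/(-24) = 17084*(-1/24) = -4271/6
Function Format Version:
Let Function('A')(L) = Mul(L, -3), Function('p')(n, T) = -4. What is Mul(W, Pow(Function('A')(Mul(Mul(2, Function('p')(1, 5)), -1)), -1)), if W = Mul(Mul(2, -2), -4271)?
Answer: Rational(-4271, 6) ≈ -711.83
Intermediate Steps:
Function('A')(L) = Mul(-3, L)
W = 17084 (W = Mul(-4, -4271) = 17084)
Mul(W, Pow(Function('A')(Mul(Mul(2, Function('p')(1, 5)), -1)), -1)) = Mul(17084, Pow(Mul(-3, Mul(Mul(2, -4), -1)), -1)) = Mul(17084, Pow(Mul(-3, Mul(-8, -1)), -1)) = Mul(17084, Pow(Mul(-3, 8), -1)) = Mul(17084, Pow(-24, -1)) = Mul(17084, Rational(-1, 24)) = Rational(-4271, 6)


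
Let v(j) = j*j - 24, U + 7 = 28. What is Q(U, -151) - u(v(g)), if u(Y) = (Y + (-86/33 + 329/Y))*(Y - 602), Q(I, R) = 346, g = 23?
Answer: 818941534/16665 ≈ 49141.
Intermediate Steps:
U = 21 (U = -7 + 28 = 21)
v(j) = -24 + j² (v(j) = j² - 24 = -24 + j²)
u(Y) = (-602 + Y)*(-86/33 + Y + 329/Y) (u(Y) = (Y + (-86*1/33 + 329/Y))*(-602 + Y) = (Y + (-86/33 + 329/Y))*(-602 + Y) = (-86/33 + Y + 329/Y)*(-602 + Y) = (-602 + Y)*(-86/33 + Y + 329/Y))
Q(U, -151) - u(v(g)) = 346 - (62629/33 + (-24 + 23²)² - 198058/(-24 + 23²) - 19952*(-24 + 23²)/33) = 346 - (62629/33 + (-24 + 529)² - 198058/(-24 + 529) - 19952*(-24 + 529)/33) = 346 - (62629/33 + 505² - 198058/505 - 19952/33*505) = 346 - (62629/33 + 255025 - 198058*1/505 - 10075760/33) = 346 - (62629/33 + 255025 - 198058/505 - 10075760/33) = 346 - 1*(-813175444/16665) = 346 + 813175444/16665 = 818941534/16665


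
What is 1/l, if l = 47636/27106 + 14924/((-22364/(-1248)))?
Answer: 75774823/63239837702 ≈ 0.0011982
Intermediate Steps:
l = 63239837702/75774823 (l = 47636*(1/27106) + 14924/((-22364*(-1/1248))) = 23818/13553 + 14924/(5591/312) = 23818/13553 + 14924*(312/5591) = 23818/13553 + 4656288/5591 = 63239837702/75774823 ≈ 834.58)
1/l = 1/(63239837702/75774823) = 75774823/63239837702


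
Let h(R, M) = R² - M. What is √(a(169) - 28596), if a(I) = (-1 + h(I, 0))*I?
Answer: 6*√133279 ≈ 2190.4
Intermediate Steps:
a(I) = I*(-1 + I²) (a(I) = (-1 + (I² - 1*0))*I = (-1 + (I² + 0))*I = (-1 + I²)*I = I*(-1 + I²))
√(a(169) - 28596) = √((169³ - 1*169) - 28596) = √((4826809 - 169) - 28596) = √(4826640 - 28596) = √4798044 = 6*√133279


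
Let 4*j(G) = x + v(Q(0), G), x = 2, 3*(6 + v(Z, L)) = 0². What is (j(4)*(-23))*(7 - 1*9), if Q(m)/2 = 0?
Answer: -46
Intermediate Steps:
Q(m) = 0 (Q(m) = 2*0 = 0)
v(Z, L) = -6 (v(Z, L) = -6 + (⅓)*0² = -6 + (⅓)*0 = -6 + 0 = -6)
j(G) = -1 (j(G) = (2 - 6)/4 = (¼)*(-4) = -1)
(j(4)*(-23))*(7 - 1*9) = (-1*(-23))*(7 - 1*9) = 23*(7 - 9) = 23*(-2) = -46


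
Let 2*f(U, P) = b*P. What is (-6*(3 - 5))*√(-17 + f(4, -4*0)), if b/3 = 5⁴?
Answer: 12*I*√17 ≈ 49.477*I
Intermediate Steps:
b = 1875 (b = 3*5⁴ = 3*625 = 1875)
f(U, P) = 1875*P/2 (f(U, P) = (1875*P)/2 = 1875*P/2)
(-6*(3 - 5))*√(-17 + f(4, -4*0)) = (-6*(3 - 5))*√(-17 + 1875*(-4*0)/2) = (-6*(-2))*√(-17 + (1875/2)*0) = 12*√(-17 + 0) = 12*√(-17) = 12*(I*√17) = 12*I*√17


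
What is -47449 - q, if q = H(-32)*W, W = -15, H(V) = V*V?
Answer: -32089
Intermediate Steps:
H(V) = V**2
q = -15360 (q = (-32)**2*(-15) = 1024*(-15) = -15360)
-47449 - q = -47449 - 1*(-15360) = -47449 + 15360 = -32089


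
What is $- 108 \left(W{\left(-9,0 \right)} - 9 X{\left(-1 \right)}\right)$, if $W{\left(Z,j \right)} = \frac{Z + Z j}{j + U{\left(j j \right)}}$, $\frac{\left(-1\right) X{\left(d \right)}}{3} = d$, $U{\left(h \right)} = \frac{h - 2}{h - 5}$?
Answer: $5346$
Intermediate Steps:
$U{\left(h \right)} = \frac{-2 + h}{-5 + h}$
$X{\left(d \right)} = - 3 d$
$W{\left(Z,j \right)} = \frac{Z + Z j}{j + \frac{-2 + j^{2}}{-5 + j^{2}}}$ ($W{\left(Z,j \right)} = \frac{Z + Z j}{j + \frac{-2 + j j}{-5 + j j}} = \frac{Z + Z j}{j + \frac{-2 + j^{2}}{-5 + j^{2}}}$)
$- 108 \left(W{\left(-9,0 \right)} - 9 X{\left(-1 \right)}\right) = - 108 \left(- \frac{9 \left(1 + 0\right) \left(-5 + 0^{2}\right)}{-2 + 0^{2} + 0 \left(-5 + 0^{2}\right)} - 9 \left(\left(-3\right) \left(-1\right)\right)\right) = - 108 \left(\left(-9\right) \frac{1}{-2 + 0 + 0 \left(-5 + 0\right)} 1 \left(-5 + 0\right) - 27\right) = - 108 \left(\left(-9\right) \frac{1}{-2 + 0 + 0 \left(-5\right)} 1 \left(-5\right) - 27\right) = - 108 \left(\left(-9\right) \frac{1}{-2 + 0 + 0} \cdot 1 \left(-5\right) - 27\right) = - 108 \left(\left(-9\right) \frac{1}{-2} \cdot 1 \left(-5\right) - 27\right) = - 108 \left(\left(-9\right) \left(- \frac{1}{2}\right) 1 \left(-5\right) - 27\right) = - 108 \left(- \frac{45}{2} - 27\right) = \left(-108\right) \left(- \frac{99}{2}\right) = 5346$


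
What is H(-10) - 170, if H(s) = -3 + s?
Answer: -183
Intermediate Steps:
H(-10) - 170 = (-3 - 10) - 170 = -13 - 170 = -183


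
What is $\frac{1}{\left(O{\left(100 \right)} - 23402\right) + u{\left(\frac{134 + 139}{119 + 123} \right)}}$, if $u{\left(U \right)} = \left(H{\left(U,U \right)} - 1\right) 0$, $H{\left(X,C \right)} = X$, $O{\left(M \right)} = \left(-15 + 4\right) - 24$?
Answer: $- \frac{1}{23437} \approx -4.2668 \cdot 10^{-5}$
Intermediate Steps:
$O{\left(M \right)} = -35$ ($O{\left(M \right)} = -11 - 24 = -35$)
$u{\left(U \right)} = 0$ ($u{\left(U \right)} = \left(U - 1\right) 0 = \left(-1 + U\right) 0 = 0$)
$\frac{1}{\left(O{\left(100 \right)} - 23402\right) + u{\left(\frac{134 + 139}{119 + 123} \right)}} = \frac{1}{\left(-35 - 23402\right) + 0} = \frac{1}{-23437 + 0} = \frac{1}{-23437} = - \frac{1}{23437}$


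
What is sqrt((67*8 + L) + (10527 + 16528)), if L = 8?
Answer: sqrt(27599) ≈ 166.13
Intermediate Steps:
sqrt((67*8 + L) + (10527 + 16528)) = sqrt((67*8 + 8) + (10527 + 16528)) = sqrt((536 + 8) + 27055) = sqrt(544 + 27055) = sqrt(27599)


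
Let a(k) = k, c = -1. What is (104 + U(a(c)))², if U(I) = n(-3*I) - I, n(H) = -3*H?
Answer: 9216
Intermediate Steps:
U(I) = 8*I (U(I) = -(-9)*I - I = 9*I - I = 8*I)
(104 + U(a(c)))² = (104 + 8*(-1))² = (104 - 8)² = 96² = 9216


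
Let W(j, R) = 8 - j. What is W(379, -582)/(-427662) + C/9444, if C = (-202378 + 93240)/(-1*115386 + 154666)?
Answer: 7579341947/13220469364320 ≈ 0.00057330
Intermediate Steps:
C = -54569/19640 (C = -109138/(-115386 + 154666) = -109138/39280 = -109138*1/39280 = -54569/19640 ≈ -2.7785)
W(379, -582)/(-427662) + C/9444 = (8 - 1*379)/(-427662) - 54569/19640/9444 = (8 - 379)*(-1/427662) - 54569/19640*1/9444 = -371*(-1/427662) - 54569/185480160 = 371/427662 - 54569/185480160 = 7579341947/13220469364320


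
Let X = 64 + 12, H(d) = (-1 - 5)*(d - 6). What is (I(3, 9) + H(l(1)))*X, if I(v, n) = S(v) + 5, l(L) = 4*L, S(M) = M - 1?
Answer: 1444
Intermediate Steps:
S(M) = -1 + M
I(v, n) = 4 + v (I(v, n) = (-1 + v) + 5 = 4 + v)
H(d) = 36 - 6*d (H(d) = -6*(-6 + d) = 36 - 6*d)
X = 76
(I(3, 9) + H(l(1)))*X = ((4 + 3) + (36 - 24))*76 = (7 + (36 - 6*4))*76 = (7 + (36 - 24))*76 = (7 + 12)*76 = 19*76 = 1444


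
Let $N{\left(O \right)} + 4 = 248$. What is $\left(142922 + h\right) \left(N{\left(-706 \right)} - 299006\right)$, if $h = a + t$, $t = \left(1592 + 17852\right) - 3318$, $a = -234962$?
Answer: $22680218468$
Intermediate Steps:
$t = 16126$ ($t = 19444 - 3318 = 16126$)
$h = -218836$ ($h = -234962 + 16126 = -218836$)
$N{\left(O \right)} = 244$ ($N{\left(O \right)} = -4 + 248 = 244$)
$\left(142922 + h\right) \left(N{\left(-706 \right)} - 299006\right) = \left(142922 - 218836\right) \left(244 - 299006\right) = - 75914 \left(244 - 299006\right) = \left(-75914\right) \left(-298762\right) = 22680218468$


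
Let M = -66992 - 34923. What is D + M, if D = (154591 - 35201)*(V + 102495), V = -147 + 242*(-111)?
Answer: 9012171625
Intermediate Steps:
V = -27009 (V = -147 - 26862 = -27009)
D = 9012273540 (D = (154591 - 35201)*(-27009 + 102495) = 119390*75486 = 9012273540)
M = -101915
D + M = 9012273540 - 101915 = 9012171625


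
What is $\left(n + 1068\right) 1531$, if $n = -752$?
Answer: $483796$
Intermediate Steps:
$\left(n + 1068\right) 1531 = \left(-752 + 1068\right) 1531 = 316 \cdot 1531 = 483796$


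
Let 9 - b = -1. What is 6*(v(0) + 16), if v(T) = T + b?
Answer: 156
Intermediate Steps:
b = 10 (b = 9 - 1*(-1) = 9 + 1 = 10)
v(T) = 10 + T (v(T) = T + 10 = 10 + T)
6*(v(0) + 16) = 6*((10 + 0) + 16) = 6*(10 + 16) = 6*26 = 156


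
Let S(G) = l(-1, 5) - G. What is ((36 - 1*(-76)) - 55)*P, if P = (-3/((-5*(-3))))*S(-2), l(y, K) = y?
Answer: -57/5 ≈ -11.400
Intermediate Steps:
S(G) = -1 - G
P = -⅕ (P = (-3/((-5*(-3))))*(-1 - 1*(-2)) = (-3/15)*(-1 + 2) = -3*1/15*1 = -⅕*1 = -⅕ ≈ -0.20000)
((36 - 1*(-76)) - 55)*P = ((36 - 1*(-76)) - 55)*(-⅕) = ((36 + 76) - 55)*(-⅕) = (112 - 55)*(-⅕) = 57*(-⅕) = -57/5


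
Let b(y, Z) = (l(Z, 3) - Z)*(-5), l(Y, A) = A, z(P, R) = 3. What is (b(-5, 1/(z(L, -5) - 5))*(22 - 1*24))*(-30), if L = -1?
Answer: -1050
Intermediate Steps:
b(y, Z) = -15 + 5*Z (b(y, Z) = (3 - Z)*(-5) = -15 + 5*Z)
(b(-5, 1/(z(L, -5) - 5))*(22 - 1*24))*(-30) = ((-15 + 5/(3 - 5))*(22 - 1*24))*(-30) = ((-15 + 5/(-2))*(22 - 24))*(-30) = ((-15 + 5*(-½))*(-2))*(-30) = ((-15 - 5/2)*(-2))*(-30) = -35/2*(-2)*(-30) = 35*(-30) = -1050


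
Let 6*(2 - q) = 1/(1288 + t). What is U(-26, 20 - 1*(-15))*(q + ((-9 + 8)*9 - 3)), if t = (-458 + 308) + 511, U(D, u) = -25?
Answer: 2473525/9894 ≈ 250.00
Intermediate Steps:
t = 361 (t = -150 + 511 = 361)
q = 19787/9894 (q = 2 - 1/(6*(1288 + 361)) = 2 - ⅙/1649 = 2 - ⅙*1/1649 = 2 - 1/9894 = 19787/9894 ≈ 1.9999)
U(-26, 20 - 1*(-15))*(q + ((-9 + 8)*9 - 3)) = -25*(19787/9894 + ((-9 + 8)*9 - 3)) = -25*(19787/9894 + (-1*9 - 3)) = -25*(19787/9894 + (-9 - 3)) = -25*(19787/9894 - 12) = -25*(-98941/9894) = 2473525/9894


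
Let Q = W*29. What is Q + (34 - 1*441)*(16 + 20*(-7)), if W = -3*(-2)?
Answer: 50642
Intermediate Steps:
W = 6
Q = 174 (Q = 6*29 = 174)
Q + (34 - 1*441)*(16 + 20*(-7)) = 174 + (34 - 1*441)*(16 + 20*(-7)) = 174 + (34 - 441)*(16 - 140) = 174 - 407*(-124) = 174 + 50468 = 50642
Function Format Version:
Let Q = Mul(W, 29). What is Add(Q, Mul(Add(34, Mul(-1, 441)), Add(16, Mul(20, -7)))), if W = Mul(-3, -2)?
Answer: 50642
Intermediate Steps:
W = 6
Q = 174 (Q = Mul(6, 29) = 174)
Add(Q, Mul(Add(34, Mul(-1, 441)), Add(16, Mul(20, -7)))) = Add(174, Mul(Add(34, Mul(-1, 441)), Add(16, Mul(20, -7)))) = Add(174, Mul(Add(34, -441), Add(16, -140))) = Add(174, Mul(-407, -124)) = Add(174, 50468) = 50642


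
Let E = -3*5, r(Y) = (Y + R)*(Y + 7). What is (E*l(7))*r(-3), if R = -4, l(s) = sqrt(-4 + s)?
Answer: 420*sqrt(3) ≈ 727.46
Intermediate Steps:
r(Y) = (-4 + Y)*(7 + Y) (r(Y) = (Y - 4)*(Y + 7) = (-4 + Y)*(7 + Y))
E = -15
(E*l(7))*r(-3) = (-15*sqrt(-4 + 7))*(-28 + (-3)**2 + 3*(-3)) = (-15*sqrt(3))*(-28 + 9 - 9) = -15*sqrt(3)*(-28) = 420*sqrt(3)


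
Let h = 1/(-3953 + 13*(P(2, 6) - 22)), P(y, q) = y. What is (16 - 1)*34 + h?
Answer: 2148629/4213 ≈ 510.00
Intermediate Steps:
h = -1/4213 (h = 1/(-3953 + 13*(2 - 22)) = 1/(-3953 + 13*(-20)) = 1/(-3953 - 260) = 1/(-4213) = -1/4213 ≈ -0.00023736)
(16 - 1)*34 + h = (16 - 1)*34 - 1/4213 = 15*34 - 1/4213 = 510 - 1/4213 = 2148629/4213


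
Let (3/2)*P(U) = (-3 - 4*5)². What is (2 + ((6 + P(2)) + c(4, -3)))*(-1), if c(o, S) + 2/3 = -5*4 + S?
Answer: -337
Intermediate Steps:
P(U) = 1058/3 (P(U) = 2*(-3 - 4*5)²/3 = 2*(-3 - 20)²/3 = (⅔)*(-23)² = (⅔)*529 = 1058/3)
c(o, S) = -62/3 + S (c(o, S) = -⅔ + (-5*4 + S) = -⅔ + (-20 + S) = -62/3 + S)
(2 + ((6 + P(2)) + c(4, -3)))*(-1) = (2 + ((6 + 1058/3) + (-62/3 - 3)))*(-1) = (2 + (1076/3 - 71/3))*(-1) = (2 + 335)*(-1) = 337*(-1) = -337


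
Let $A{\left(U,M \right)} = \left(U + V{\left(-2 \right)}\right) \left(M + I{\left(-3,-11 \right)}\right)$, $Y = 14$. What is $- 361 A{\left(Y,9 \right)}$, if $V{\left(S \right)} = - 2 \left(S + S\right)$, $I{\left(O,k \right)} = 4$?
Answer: $-103246$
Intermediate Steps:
$V{\left(S \right)} = - 4 S$ ($V{\left(S \right)} = - 2 \cdot 2 S = - 4 S$)
$A{\left(U,M \right)} = \left(4 + M\right) \left(8 + U\right)$ ($A{\left(U,M \right)} = \left(U - -8\right) \left(M + 4\right) = \left(U + 8\right) \left(4 + M\right) = \left(8 + U\right) \left(4 + M\right) = \left(4 + M\right) \left(8 + U\right)$)
$- 361 A{\left(Y,9 \right)} = - 361 \left(32 + 4 \cdot 14 + 8 \cdot 9 + 9 \cdot 14\right) = - 361 \left(32 + 56 + 72 + 126\right) = \left(-361\right) 286 = -103246$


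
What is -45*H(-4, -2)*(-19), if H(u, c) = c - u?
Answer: 1710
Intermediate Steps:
-45*H(-4, -2)*(-19) = -45*(-2 - 1*(-4))*(-19) = -45*(-2 + 4)*(-19) = -45*2*(-19) = -90*(-19) = 1710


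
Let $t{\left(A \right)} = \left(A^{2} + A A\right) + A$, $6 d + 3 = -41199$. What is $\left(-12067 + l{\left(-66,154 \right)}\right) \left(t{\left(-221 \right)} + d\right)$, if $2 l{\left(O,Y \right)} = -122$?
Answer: $-1098724032$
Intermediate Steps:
$d = -6867$ ($d = - \frac{1}{2} + \frac{1}{6} \left(-41199\right) = - \frac{1}{2} - \frac{13733}{2} = -6867$)
$l{\left(O,Y \right)} = -61$ ($l{\left(O,Y \right)} = \frac{1}{2} \left(-122\right) = -61$)
$t{\left(A \right)} = A + 2 A^{2}$ ($t{\left(A \right)} = \left(A^{2} + A^{2}\right) + A = 2 A^{2} + A = A + 2 A^{2}$)
$\left(-12067 + l{\left(-66,154 \right)}\right) \left(t{\left(-221 \right)} + d\right) = \left(-12067 - 61\right) \left(- 221 \left(1 + 2 \left(-221\right)\right) - 6867\right) = - 12128 \left(- 221 \left(1 - 442\right) - 6867\right) = - 12128 \left(\left(-221\right) \left(-441\right) - 6867\right) = - 12128 \left(97461 - 6867\right) = \left(-12128\right) 90594 = -1098724032$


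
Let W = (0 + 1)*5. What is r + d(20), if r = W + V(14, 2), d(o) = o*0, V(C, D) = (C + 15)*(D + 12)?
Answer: 411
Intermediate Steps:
V(C, D) = (12 + D)*(15 + C) (V(C, D) = (15 + C)*(12 + D) = (12 + D)*(15 + C))
W = 5 (W = 1*5 = 5)
d(o) = 0
r = 411 (r = 5 + (180 + 12*14 + 15*2 + 14*2) = 5 + (180 + 168 + 30 + 28) = 5 + 406 = 411)
r + d(20) = 411 + 0 = 411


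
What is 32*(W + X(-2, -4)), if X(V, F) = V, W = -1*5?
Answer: -224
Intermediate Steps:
W = -5
32*(W + X(-2, -4)) = 32*(-5 - 2) = 32*(-7) = -224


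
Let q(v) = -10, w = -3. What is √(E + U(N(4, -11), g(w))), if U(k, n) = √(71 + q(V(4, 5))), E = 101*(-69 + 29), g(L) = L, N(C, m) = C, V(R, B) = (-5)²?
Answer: √(-4040 + √61) ≈ 63.5*I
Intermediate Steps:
V(R, B) = 25
E = -4040 (E = 101*(-40) = -4040)
U(k, n) = √61 (U(k, n) = √(71 - 10) = √61)
√(E + U(N(4, -11), g(w))) = √(-4040 + √61)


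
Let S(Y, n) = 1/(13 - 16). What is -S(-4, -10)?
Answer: ⅓ ≈ 0.33333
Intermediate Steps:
S(Y, n) = -⅓ (S(Y, n) = 1/(-3) = -⅓)
-S(-4, -10) = -1*(-⅓) = ⅓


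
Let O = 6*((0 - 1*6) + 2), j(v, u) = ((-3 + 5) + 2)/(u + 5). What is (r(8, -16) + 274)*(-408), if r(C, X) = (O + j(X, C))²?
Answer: -57597360/169 ≈ -3.4081e+5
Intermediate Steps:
j(v, u) = 4/(5 + u) (j(v, u) = (2 + 2)/(5 + u) = 4/(5 + u))
O = -24 (O = 6*((0 - 6) + 2) = 6*(-6 + 2) = 6*(-4) = -24)
r(C, X) = (-24 + 4/(5 + C))²
(r(8, -16) + 274)*(-408) = ((24 - 4/(5 + 8))² + 274)*(-408) = ((24 - 4/13)² + 274)*(-408) = ((308/13)² + 274)*(-408) = (94864/169 + 274)*(-408) = (141170/169)*(-408) = -57597360/169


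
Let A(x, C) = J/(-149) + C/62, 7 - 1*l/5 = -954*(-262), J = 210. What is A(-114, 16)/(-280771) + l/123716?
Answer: -1620718323359857/160444960601284 ≈ -10.101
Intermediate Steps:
l = -1249705 (l = 35 - (-4770)*(-262) = 35 - 5*249948 = 35 - 1249740 = -1249705)
A(x, C) = -210/149 + C/62 (A(x, C) = 210/(-149) + C/62 = 210*(-1/149) + C*(1/62) = -210/149 + C/62)
A(-114, 16)/(-280771) + l/123716 = (-210/149 + (1/62)*16)/(-280771) - 1249705/123716 = (-210/149 + 8/31)*(-1/280771) - 1249705*1/123716 = -5318/4619*(-1/280771) - 1249705/123716 = 5318/1296881249 - 1249705/123716 = -1620718323359857/160444960601284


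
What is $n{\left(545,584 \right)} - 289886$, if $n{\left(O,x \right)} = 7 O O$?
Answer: $1789289$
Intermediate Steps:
$n{\left(O,x \right)} = 7 O^{2}$
$n{\left(545,584 \right)} - 289886 = 7 \cdot 545^{2} - 289886 = 7 \cdot 297025 - 289886 = 2079175 - 289886 = 1789289$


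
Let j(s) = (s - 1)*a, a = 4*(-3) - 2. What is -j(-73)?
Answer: -1036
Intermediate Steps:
a = -14 (a = -12 - 2 = -14)
j(s) = 14 - 14*s (j(s) = (s - 1)*(-14) = (-1 + s)*(-14) = 14 - 14*s)
-j(-73) = -(14 - 14*(-73)) = -(14 + 1022) = -1*1036 = -1036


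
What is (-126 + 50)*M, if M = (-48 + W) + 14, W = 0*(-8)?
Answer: 2584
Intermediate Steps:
W = 0
M = -34 (M = (-48 + 0) + 14 = -48 + 14 = -34)
(-126 + 50)*M = (-126 + 50)*(-34) = -76*(-34) = 2584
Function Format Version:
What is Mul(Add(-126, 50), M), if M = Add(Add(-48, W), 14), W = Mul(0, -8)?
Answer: 2584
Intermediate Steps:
W = 0
M = -34 (M = Add(Add(-48, 0), 14) = Add(-48, 14) = -34)
Mul(Add(-126, 50), M) = Mul(Add(-126, 50), -34) = Mul(-76, -34) = 2584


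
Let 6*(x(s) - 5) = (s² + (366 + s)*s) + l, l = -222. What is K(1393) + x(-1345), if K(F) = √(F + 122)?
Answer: 1562794/3 + √1515 ≈ 5.2097e+5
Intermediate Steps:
K(F) = √(122 + F)
x(s) = -32 + s²/6 + s*(366 + s)/6 (x(s) = 5 + ((s² + (366 + s)*s) - 222)/6 = 5 + ((s² + s*(366 + s)) - 222)/6 = 5 + (-222 + s² + s*(366 + s))/6 = 5 + (-37 + s²/6 + s*(366 + s)/6) = -32 + s²/6 + s*(366 + s)/6)
K(1393) + x(-1345) = √(122 + 1393) + (-32 + 61*(-1345) + (⅓)*(-1345)²) = √1515 + (-32 - 82045 + (⅓)*1809025) = √1515 + (-32 - 82045 + 1809025/3) = √1515 + 1562794/3 = 1562794/3 + √1515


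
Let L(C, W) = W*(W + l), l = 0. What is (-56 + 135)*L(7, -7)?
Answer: 3871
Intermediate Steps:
L(C, W) = W² (L(C, W) = W*(W + 0) = W*W = W²)
(-56 + 135)*L(7, -7) = (-56 + 135)*(-7)² = 79*49 = 3871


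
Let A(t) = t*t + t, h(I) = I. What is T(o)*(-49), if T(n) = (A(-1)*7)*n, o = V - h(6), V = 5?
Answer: 0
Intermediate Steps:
o = -1 (o = 5 - 1*6 = 5 - 6 = -1)
A(t) = t + t² (A(t) = t² + t = t + t²)
T(n) = 0 (T(n) = (-(1 - 1)*7)*n = (-1*0*7)*n = (0*7)*n = 0*n = 0)
T(o)*(-49) = 0*(-49) = 0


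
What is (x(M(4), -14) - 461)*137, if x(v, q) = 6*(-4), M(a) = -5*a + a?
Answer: -66445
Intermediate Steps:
M(a) = -4*a
x(v, q) = -24
(x(M(4), -14) - 461)*137 = (-24 - 461)*137 = -485*137 = -66445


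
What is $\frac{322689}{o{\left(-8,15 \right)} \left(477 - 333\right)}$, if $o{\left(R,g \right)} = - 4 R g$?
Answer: $\frac{107563}{23040} \approx 4.6685$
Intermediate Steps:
$o{\left(R,g \right)} = - 4 R g$
$\frac{322689}{o{\left(-8,15 \right)} \left(477 - 333\right)} = \frac{322689}{\left(-4\right) \left(-8\right) 15 \left(477 - 333\right)} = \frac{322689}{480 \cdot 144} = \frac{322689}{69120} = 322689 \cdot \frac{1}{69120} = \frac{107563}{23040}$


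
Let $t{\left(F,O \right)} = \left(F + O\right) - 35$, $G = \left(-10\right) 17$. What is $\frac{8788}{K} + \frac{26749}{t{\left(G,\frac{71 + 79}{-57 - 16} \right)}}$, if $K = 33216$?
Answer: $- \frac{16181822153}{125514960} \approx -128.92$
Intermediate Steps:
$G = -170$
$t{\left(F,O \right)} = -35 + F + O$
$\frac{8788}{K} + \frac{26749}{t{\left(G,\frac{71 + 79}{-57 - 16} \right)}} = \frac{8788}{33216} + \frac{26749}{-35 - 170 + \frac{71 + 79}{-57 - 16}} = 8788 \cdot \frac{1}{33216} + \frac{26749}{-35 - 170 + \frac{150}{-73}} = \frac{2197}{8304} + \frac{26749}{-35 - 170 + 150 \left(- \frac{1}{73}\right)} = \frac{2197}{8304} + \frac{26749}{-35 - 170 - \frac{150}{73}} = \frac{2197}{8304} + \frac{26749}{- \frac{15115}{73}} = \frac{2197}{8304} + 26749 \left(- \frac{73}{15115}\right) = \frac{2197}{8304} - \frac{1952677}{15115} = - \frac{16181822153}{125514960}$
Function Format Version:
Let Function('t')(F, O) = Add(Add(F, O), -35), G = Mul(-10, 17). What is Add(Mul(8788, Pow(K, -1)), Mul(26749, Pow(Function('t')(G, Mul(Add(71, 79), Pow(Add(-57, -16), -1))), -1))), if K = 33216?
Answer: Rational(-16181822153, 125514960) ≈ -128.92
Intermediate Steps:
G = -170
Function('t')(F, O) = Add(-35, F, O)
Add(Mul(8788, Pow(K, -1)), Mul(26749, Pow(Function('t')(G, Mul(Add(71, 79), Pow(Add(-57, -16), -1))), -1))) = Add(Mul(8788, Pow(33216, -1)), Mul(26749, Pow(Add(-35, -170, Mul(Add(71, 79), Pow(Add(-57, -16), -1))), -1))) = Add(Mul(8788, Rational(1, 33216)), Mul(26749, Pow(Add(-35, -170, Mul(150, Pow(-73, -1))), -1))) = Add(Rational(2197, 8304), Mul(26749, Pow(Add(-35, -170, Mul(150, Rational(-1, 73))), -1))) = Add(Rational(2197, 8304), Mul(26749, Pow(Add(-35, -170, Rational(-150, 73)), -1))) = Add(Rational(2197, 8304), Mul(26749, Pow(Rational(-15115, 73), -1))) = Add(Rational(2197, 8304), Mul(26749, Rational(-73, 15115))) = Add(Rational(2197, 8304), Rational(-1952677, 15115)) = Rational(-16181822153, 125514960)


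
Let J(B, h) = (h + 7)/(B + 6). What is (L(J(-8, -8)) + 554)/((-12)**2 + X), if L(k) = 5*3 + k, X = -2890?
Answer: -1139/5492 ≈ -0.20739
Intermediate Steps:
J(B, h) = (7 + h)/(6 + B)
L(k) = 15 + k
(L(J(-8, -8)) + 554)/((-12)**2 + X) = ((15 + (7 - 8)/(6 - 8)) + 554)/((-12)**2 - 2890) = ((15 - 1/(-2)) + 554)/(144 - 2890) = ((15 - 1/2*(-1)) + 554)/(-2746) = ((15 + 1/2) + 554)*(-1/2746) = (31/2 + 554)*(-1/2746) = (1139/2)*(-1/2746) = -1139/5492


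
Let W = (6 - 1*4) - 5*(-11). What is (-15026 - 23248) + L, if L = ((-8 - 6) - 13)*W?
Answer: -39813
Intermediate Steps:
W = 57 (W = (6 - 4) + 55 = 2 + 55 = 57)
L = -1539 (L = ((-8 - 6) - 13)*57 = (-14 - 13)*57 = -27*57 = -1539)
(-15026 - 23248) + L = (-15026 - 23248) - 1539 = -38274 - 1539 = -39813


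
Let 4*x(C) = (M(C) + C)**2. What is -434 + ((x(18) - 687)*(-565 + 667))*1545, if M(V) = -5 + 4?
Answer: -193757773/2 ≈ -9.6879e+7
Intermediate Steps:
M(V) = -1
x(C) = (-1 + C)**2/4
-434 + ((x(18) - 687)*(-565 + 667))*1545 = -434 + (((-1 + 18)**2/4 - 687)*(-565 + 667))*1545 = -434 + (((1/4)*17**2 - 687)*102)*1545 = -434 + (((1/4)*289 - 687)*102)*1545 = -434 + ((289/4 - 687)*102)*1545 = -434 - 2459/4*102*1545 = -434 - 125409/2*1545 = -434 - 193756905/2 = -193757773/2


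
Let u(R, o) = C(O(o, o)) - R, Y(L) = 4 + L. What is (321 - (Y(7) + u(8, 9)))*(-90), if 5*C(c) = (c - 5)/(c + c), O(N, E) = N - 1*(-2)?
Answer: -314766/11 ≈ -28615.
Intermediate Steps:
O(N, E) = 2 + N (O(N, E) = N + 2 = 2 + N)
C(c) = (-5 + c)/(10*c) (C(c) = ((c - 5)/(c + c))/5 = ((-5 + c)/((2*c)))/5 = ((-5 + c)*(1/(2*c)))/5 = ((-5 + c)/(2*c))/5 = (-5 + c)/(10*c))
u(R, o) = -R + (-3 + o)/(10*(2 + o)) (u(R, o) = (-5 + (2 + o))/(10*(2 + o)) - R = (-3 + o)/(10*(2 + o)) - R = -R + (-3 + o)/(10*(2 + o)))
(321 - (Y(7) + u(8, 9)))*(-90) = (321 - ((4 + 7) + (-3 + 9 - 10*8*(2 + 9))/(10*(2 + 9))))*(-90) = (321 - (11 + (⅒)*(-3 + 9 - 10*8*11)/11))*(-90) = (321 - (11 + (⅒)*(1/11)*(-3 + 9 - 880)))*(-90) = (321 - (11 + (⅒)*(1/11)*(-874)))*(-90) = (321 - (11 - 437/55))*(-90) = (321 - 1*168/55)*(-90) = (321 - 168/55)*(-90) = (17487/55)*(-90) = -314766/11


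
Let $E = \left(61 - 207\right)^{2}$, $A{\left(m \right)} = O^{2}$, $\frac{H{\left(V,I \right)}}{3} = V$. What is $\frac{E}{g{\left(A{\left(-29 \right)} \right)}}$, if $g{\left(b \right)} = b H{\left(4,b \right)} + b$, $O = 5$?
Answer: $\frac{21316}{325} \approx 65.588$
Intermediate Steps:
$H{\left(V,I \right)} = 3 V$
$A{\left(m \right)} = 25$ ($A{\left(m \right)} = 5^{2} = 25$)
$g{\left(b \right)} = 13 b$ ($g{\left(b \right)} = b 3 \cdot 4 + b = b 12 + b = 12 b + b = 13 b$)
$E = 21316$ ($E = \left(-146\right)^{2} = 21316$)
$\frac{E}{g{\left(A{\left(-29 \right)} \right)}} = \frac{21316}{13 \cdot 25} = \frac{21316}{325}$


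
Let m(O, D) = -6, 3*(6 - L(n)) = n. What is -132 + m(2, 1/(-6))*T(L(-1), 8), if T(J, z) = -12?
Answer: -60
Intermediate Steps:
L(n) = 6 - n/3
-132 + m(2, 1/(-6))*T(L(-1), 8) = -132 - 6*(-12) = -132 + 72 = -60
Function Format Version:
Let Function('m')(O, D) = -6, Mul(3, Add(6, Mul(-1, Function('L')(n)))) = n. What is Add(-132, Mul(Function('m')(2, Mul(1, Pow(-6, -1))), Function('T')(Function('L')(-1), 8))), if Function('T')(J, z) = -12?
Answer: -60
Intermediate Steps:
Function('L')(n) = Add(6, Mul(Rational(-1, 3), n))
Add(-132, Mul(Function('m')(2, Mul(1, Pow(-6, -1))), Function('T')(Function('L')(-1), 8))) = Add(-132, Mul(-6, -12)) = Add(-132, 72) = -60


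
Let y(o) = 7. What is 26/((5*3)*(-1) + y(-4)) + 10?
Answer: 27/4 ≈ 6.7500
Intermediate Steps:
26/((5*3)*(-1) + y(-4)) + 10 = 26/((5*3)*(-1) + 7) + 10 = 26/(15*(-1) + 7) + 10 = 26/(-15 + 7) + 10 = 26/(-8) + 10 = -⅛*26 + 10 = -13/4 + 10 = 27/4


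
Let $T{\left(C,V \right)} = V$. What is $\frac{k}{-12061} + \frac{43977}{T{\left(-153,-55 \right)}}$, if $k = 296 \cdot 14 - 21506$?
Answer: $- \frac{529451687}{663355} \approx -798.14$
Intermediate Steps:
$k = -17362$ ($k = 4144 - 21506 = -17362$)
$\frac{k}{-12061} + \frac{43977}{T{\left(-153,-55 \right)}} = - \frac{17362}{-12061} + \frac{43977}{-55} = \left(-17362\right) \left(- \frac{1}{12061}\right) + 43977 \left(- \frac{1}{55}\right) = \frac{17362}{12061} - \frac{43977}{55} = - \frac{529451687}{663355}$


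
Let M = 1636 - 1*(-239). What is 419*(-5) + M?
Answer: -220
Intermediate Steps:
M = 1875 (M = 1636 + 239 = 1875)
419*(-5) + M = 419*(-5) + 1875 = -2095 + 1875 = -220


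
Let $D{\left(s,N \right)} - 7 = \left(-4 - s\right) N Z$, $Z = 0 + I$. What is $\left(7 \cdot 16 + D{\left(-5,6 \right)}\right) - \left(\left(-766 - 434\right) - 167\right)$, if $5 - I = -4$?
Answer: $1540$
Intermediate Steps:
$I = 9$ ($I = 5 - -4 = 5 + 4 = 9$)
$Z = 9$ ($Z = 0 + 9 = 9$)
$D{\left(s,N \right)} = 7 + 9 N \left(-4 - s\right)$ ($D{\left(s,N \right)} = 7 + \left(-4 - s\right) N 9 = 7 + N \left(-4 - s\right) 9 = 7 + 9 N \left(-4 - s\right)$)
$\left(7 \cdot 16 + D{\left(-5,6 \right)}\right) - \left(\left(-766 - 434\right) - 167\right) = \left(7 \cdot 16 - \left(209 - 270\right)\right) - \left(\left(-766 - 434\right) - 167\right) = \left(112 + \left(7 - 216 + 270\right)\right) - \left(-1200 - 167\right) = \left(112 + 61\right) - -1367 = 173 + 1367 = 1540$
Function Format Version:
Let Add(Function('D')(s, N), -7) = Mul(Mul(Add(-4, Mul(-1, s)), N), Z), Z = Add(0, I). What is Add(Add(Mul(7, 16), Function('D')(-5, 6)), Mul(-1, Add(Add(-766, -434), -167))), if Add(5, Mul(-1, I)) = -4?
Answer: 1540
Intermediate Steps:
I = 9 (I = Add(5, Mul(-1, -4)) = Add(5, 4) = 9)
Z = 9 (Z = Add(0, 9) = 9)
Function('D')(s, N) = Add(7, Mul(9, N, Add(-4, Mul(-1, s)))) (Function('D')(s, N) = Add(7, Mul(Mul(Add(-4, Mul(-1, s)), N), 9)) = Add(7, Mul(Mul(N, Add(-4, Mul(-1, s))), 9)) = Add(7, Mul(9, N, Add(-4, Mul(-1, s)))))
Add(Add(Mul(7, 16), Function('D')(-5, 6)), Mul(-1, Add(Add(-766, -434), -167))) = Add(Add(Mul(7, 16), Add(7, Mul(-36, 6), Mul(-9, 6, -5))), Mul(-1, Add(Add(-766, -434), -167))) = Add(Add(112, Add(7, -216, 270)), Mul(-1, Add(-1200, -167))) = Add(Add(112, 61), Mul(-1, -1367)) = Add(173, 1367) = 1540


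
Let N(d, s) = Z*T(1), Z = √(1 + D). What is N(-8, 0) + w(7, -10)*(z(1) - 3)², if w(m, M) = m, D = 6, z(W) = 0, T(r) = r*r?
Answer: 63 + √7 ≈ 65.646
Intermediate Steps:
T(r) = r²
Z = √7 (Z = √(1 + 6) = √7 ≈ 2.6458)
N(d, s) = √7 (N(d, s) = √7*1² = √7*1 = √7)
N(-8, 0) + w(7, -10)*(z(1) - 3)² = √7 + 7*(0 - 3)² = √7 + 7*(-3)² = √7 + 7*9 = √7 + 63 = 63 + √7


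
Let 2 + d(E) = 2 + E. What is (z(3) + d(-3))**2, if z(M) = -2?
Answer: 25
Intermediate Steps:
d(E) = E (d(E) = -2 + (2 + E) = E)
(z(3) + d(-3))**2 = (-2 - 3)**2 = (-5)**2 = 25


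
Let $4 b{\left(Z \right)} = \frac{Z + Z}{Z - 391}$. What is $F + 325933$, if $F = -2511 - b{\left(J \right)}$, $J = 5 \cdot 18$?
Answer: $\frac{97350067}{301} \approx 3.2342 \cdot 10^{5}$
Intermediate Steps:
$J = 90$
$b{\left(Z \right)} = \frac{Z}{2 \left(-391 + Z\right)}$ ($b{\left(Z \right)} = \frac{\left(Z + Z\right) \frac{1}{Z - 391}}{4} = \frac{2 Z \frac{1}{-391 + Z}}{4} = \frac{Z}{2 \left(-391 + Z\right)}$)
$F = - \frac{755766}{301}$ ($F = -2511 - \frac{1}{2} \cdot 90 \frac{1}{-391 + 90} = -2511 - \frac{1}{2} \cdot 90 \frac{1}{-301} = -2511 - \frac{1}{2} \cdot 90 \left(- \frac{1}{301}\right) = -2511 - - \frac{45}{301} = -2511 + \frac{45}{301} = - \frac{755766}{301} \approx -2510.9$)
$F + 325933 = - \frac{755766}{301} + 325933 = \frac{97350067}{301}$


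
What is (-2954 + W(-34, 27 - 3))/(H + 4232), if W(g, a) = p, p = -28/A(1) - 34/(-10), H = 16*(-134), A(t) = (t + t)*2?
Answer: -3697/2610 ≈ -1.4165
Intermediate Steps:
A(t) = 4*t (A(t) = (2*t)*2 = 4*t)
H = -2144
p = -18/5 (p = -28/(4*1) - 34/(-10) = -28/4 - 34*(-⅒) = -28*¼ + 17/5 = -7 + 17/5 = -18/5 ≈ -3.6000)
W(g, a) = -18/5
(-2954 + W(-34, 27 - 3))/(H + 4232) = (-2954 - 18/5)/(-2144 + 4232) = -14788/5/2088 = -14788/5*1/2088 = -3697/2610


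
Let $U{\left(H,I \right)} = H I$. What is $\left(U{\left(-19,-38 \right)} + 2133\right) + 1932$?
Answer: $4787$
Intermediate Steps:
$\left(U{\left(-19,-38 \right)} + 2133\right) + 1932 = \left(\left(-19\right) \left(-38\right) + 2133\right) + 1932 = \left(722 + 2133\right) + 1932 = 2855 + 1932 = 4787$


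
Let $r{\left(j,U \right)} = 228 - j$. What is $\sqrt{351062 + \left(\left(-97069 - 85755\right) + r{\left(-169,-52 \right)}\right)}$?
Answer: $\sqrt{168635} \approx 410.65$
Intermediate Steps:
$\sqrt{351062 + \left(\left(-97069 - 85755\right) + r{\left(-169,-52 \right)}\right)} = \sqrt{351062 + \left(\left(-97069 - 85755\right) + \left(228 - -169\right)\right)} = \sqrt{351062 + \left(-182824 + \left(228 + 169\right)\right)} = \sqrt{351062 + \left(-182824 + 397\right)} = \sqrt{351062 - 182427} = \sqrt{168635}$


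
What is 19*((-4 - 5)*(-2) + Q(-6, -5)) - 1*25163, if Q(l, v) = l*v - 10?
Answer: -24441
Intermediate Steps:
Q(l, v) = -10 + l*v
19*((-4 - 5)*(-2) + Q(-6, -5)) - 1*25163 = 19*((-4 - 5)*(-2) + (-10 - 6*(-5))) - 1*25163 = 19*(-9*(-2) + (-10 + 30)) - 25163 = 19*(18 + 20) - 25163 = 19*38 - 25163 = 722 - 25163 = -24441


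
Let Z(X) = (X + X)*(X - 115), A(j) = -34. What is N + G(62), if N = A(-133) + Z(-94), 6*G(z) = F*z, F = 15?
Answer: 39413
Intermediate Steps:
G(z) = 5*z/2 (G(z) = (15*z)/6 = 5*z/2)
Z(X) = 2*X*(-115 + X) (Z(X) = (2*X)*(-115 + X) = 2*X*(-115 + X))
N = 39258 (N = -34 + 2*(-94)*(-115 - 94) = -34 + 2*(-94)*(-209) = -34 + 39292 = 39258)
N + G(62) = 39258 + (5/2)*62 = 39258 + 155 = 39413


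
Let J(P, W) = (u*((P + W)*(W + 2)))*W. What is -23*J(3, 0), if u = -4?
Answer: 0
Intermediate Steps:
J(P, W) = -4*W*(2 + W)*(P + W) (J(P, W) = (-4*(P + W)*(W + 2))*W = (-4*(P + W)*(2 + W))*W = (-4*(2 + W)*(P + W))*W = -4*W*(2 + W)*(P + W))
-23*J(3, 0) = -(-92)*0*(0**2 + 2*3 + 2*0 + 3*0) = -(-92)*0*(0 + 6 + 0 + 0) = -(-92)*0*6 = -23*0 = 0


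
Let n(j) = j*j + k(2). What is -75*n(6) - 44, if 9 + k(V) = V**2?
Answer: -2369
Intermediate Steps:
k(V) = -9 + V**2
n(j) = -5 + j**2 (n(j) = j*j + (-9 + 2**2) = j**2 + (-9 + 4) = j**2 - 5 = -5 + j**2)
-75*n(6) - 44 = -75*(-5 + 6**2) - 44 = -75*(-5 + 36) - 44 = -75*31 - 44 = -2325 - 44 = -2369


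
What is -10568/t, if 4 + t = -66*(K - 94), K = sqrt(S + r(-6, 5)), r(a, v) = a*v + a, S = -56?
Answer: -4095100/2427547 - 87186*I*sqrt(23)/2427547 ≈ -1.6869 - 0.17224*I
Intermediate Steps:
r(a, v) = a + a*v
K = 2*I*sqrt(23) (K = sqrt(-56 - 6*(1 + 5)) = sqrt(-56 - 6*6) = sqrt(-56 - 36) = sqrt(-92) = 2*I*sqrt(23) ≈ 9.5917*I)
t = 6200 - 132*I*sqrt(23) (t = -4 - 66*(2*I*sqrt(23) - 94) = -4 - 66*(-94 + 2*I*sqrt(23)) = -4 + (6204 - 132*I*sqrt(23)) = 6200 - 132*I*sqrt(23) ≈ 6200.0 - 633.05*I)
-10568/t = -10568/(6200 - 132*I*sqrt(23))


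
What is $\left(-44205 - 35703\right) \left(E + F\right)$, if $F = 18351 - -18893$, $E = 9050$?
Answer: $-3699260952$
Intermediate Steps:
$F = 37244$ ($F = 18351 + 18893 = 37244$)
$\left(-44205 - 35703\right) \left(E + F\right) = \left(-44205 - 35703\right) \left(9050 + 37244\right) = \left(-79908\right) 46294 = -3699260952$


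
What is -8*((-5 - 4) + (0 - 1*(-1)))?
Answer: 64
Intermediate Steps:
-8*((-5 - 4) + (0 - 1*(-1))) = -8*(-9 + (0 + 1)) = -8*(-9 + 1) = -8*(-8) = 64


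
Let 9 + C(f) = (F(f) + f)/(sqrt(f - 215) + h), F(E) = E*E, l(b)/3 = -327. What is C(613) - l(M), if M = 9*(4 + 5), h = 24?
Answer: 4603092/89 - 188191*sqrt(398)/89 ≈ 9535.9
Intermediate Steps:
M = 81 (M = 9*9 = 81)
l(b) = -981 (l(b) = 3*(-327) = -981)
F(E) = E**2
C(f) = -9 + (f + f**2)/(24 + sqrt(-215 + f)) (C(f) = -9 + (f**2 + f)/(sqrt(f - 215) + 24) = -9 + (f + f**2)/(sqrt(-215 + f) + 24) = -9 + (f + f**2)/(24 + sqrt(-215 + f)))
C(613) - l(M) = (-216 + 613 + 613**2 - 9*sqrt(-215 + 613))/(24 + sqrt(-215 + 613)) - 1*(-981) = (-216 + 613 + 375769 - 9*sqrt(398))/(24 + sqrt(398)) + 981 = (376166 - 9*sqrt(398))/(24 + sqrt(398)) + 981 = 981 + (376166 - 9*sqrt(398))/(24 + sqrt(398))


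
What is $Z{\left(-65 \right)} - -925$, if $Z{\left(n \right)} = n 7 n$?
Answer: $30500$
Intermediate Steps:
$Z{\left(n \right)} = 7 n^{2}$ ($Z{\left(n \right)} = 7 n n = 7 n^{2}$)
$Z{\left(-65 \right)} - -925 = 7 \left(-65\right)^{2} - -925 = 7 \cdot 4225 + 925 = 29575 + 925 = 30500$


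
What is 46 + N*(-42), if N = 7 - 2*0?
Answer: -248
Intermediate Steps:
N = 7 (N = 7 - 1*0 = 7 + 0 = 7)
46 + N*(-42) = 46 + 7*(-42) = 46 - 294 = -248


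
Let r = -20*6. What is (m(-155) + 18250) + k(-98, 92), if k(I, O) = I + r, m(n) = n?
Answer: 17877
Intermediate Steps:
r = -120
k(I, O) = -120 + I (k(I, O) = I - 120 = -120 + I)
(m(-155) + 18250) + k(-98, 92) = (-155 + 18250) + (-120 - 98) = 18095 - 218 = 17877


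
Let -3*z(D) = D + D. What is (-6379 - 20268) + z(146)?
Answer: -80233/3 ≈ -26744.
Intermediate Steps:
z(D) = -2*D/3 (z(D) = -(D + D)/3 = -2*D/3)
(-6379 - 20268) + z(146) = (-6379 - 20268) - ⅔*146 = -26647 - 292/3 = -80233/3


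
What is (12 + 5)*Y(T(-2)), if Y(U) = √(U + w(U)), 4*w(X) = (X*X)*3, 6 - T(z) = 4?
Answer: 17*√5 ≈ 38.013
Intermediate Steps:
T(z) = 2 (T(z) = 6 - 1*4 = 6 - 4 = 2)
w(X) = 3*X²/4 (w(X) = ((X*X)*3)/4 = (X²*3)/4 = (3*X²)/4 = 3*X²/4)
Y(U) = √(U + 3*U²/4)
(12 + 5)*Y(T(-2)) = (12 + 5)*(√(2*(4 + 3*2))/2) = 17*(√(2*(4 + 6))/2) = 17*(√(2*10)/2) = 17*(√20/2) = 17*((2*√5)/2) = 17*√5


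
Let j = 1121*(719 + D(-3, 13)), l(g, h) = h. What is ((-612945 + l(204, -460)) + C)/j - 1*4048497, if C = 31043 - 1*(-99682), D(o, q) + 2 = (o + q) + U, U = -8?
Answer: -3263085016183/805999 ≈ -4.0485e+6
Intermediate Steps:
D(o, q) = -10 + o + q (D(o, q) = -2 + ((o + q) - 8) = -2 + (-8 + o + q) = -10 + o + q)
C = 130725 (C = 31043 + 99682 = 130725)
j = 805999 (j = 1121*(719 + (-10 - 3 + 13)) = 1121*(719 + 0) = 1121*719 = 805999)
((-612945 + l(204, -460)) + C)/j - 1*4048497 = ((-612945 - 460) + 130725)/805999 - 1*4048497 = (-613405 + 130725)*(1/805999) - 4048497 = -482680*1/805999 - 4048497 = -482680/805999 - 4048497 = -3263085016183/805999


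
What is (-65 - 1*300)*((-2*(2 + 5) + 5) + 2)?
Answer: 2555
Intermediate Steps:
(-65 - 1*300)*((-2*(2 + 5) + 5) + 2) = (-65 - 300)*((-2*7 + 5) + 2) = -365*((-14 + 5) + 2) = -365*(-9 + 2) = -365*(-7) = 2555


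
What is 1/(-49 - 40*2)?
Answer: -1/129 ≈ -0.0077519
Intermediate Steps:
1/(-49 - 40*2) = 1/(-49 - 80) = 1/(-129) = -1/129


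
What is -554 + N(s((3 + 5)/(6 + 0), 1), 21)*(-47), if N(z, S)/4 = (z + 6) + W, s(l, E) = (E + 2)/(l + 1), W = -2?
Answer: -10834/7 ≈ -1547.7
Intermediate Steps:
s(l, E) = (2 + E)/(1 + l)
N(z, S) = 16 + 4*z (N(z, S) = 4*((z + 6) - 2) = 4*((6 + z) - 2) = 4*(4 + z) = 16 + 4*z)
-554 + N(s((3 + 5)/(6 + 0), 1), 21)*(-47) = -554 + (16 + 4*((2 + 1)/(1 + (3 + 5)/(6 + 0))))*(-47) = -554 + (16 + 4*(3/(1 + 8/6)))*(-47) = -554 + (16 + 4*(3/(1 + 8*(⅙))))*(-47) = -554 + (16 + 4*(3/(1 + 4/3)))*(-47) = -554 + (16 + 4*(3/(7/3)))*(-47) = -554 + (16 + 4*((3/7)*3))*(-47) = -554 + (16 + 4*(9/7))*(-47) = -554 + (16 + 36/7)*(-47) = -554 + (148/7)*(-47) = -554 - 6956/7 = -10834/7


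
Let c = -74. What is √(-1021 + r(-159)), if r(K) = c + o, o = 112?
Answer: I*√983 ≈ 31.353*I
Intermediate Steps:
r(K) = 38 (r(K) = -74 + 112 = 38)
√(-1021 + r(-159)) = √(-1021 + 38) = √(-983) = I*√983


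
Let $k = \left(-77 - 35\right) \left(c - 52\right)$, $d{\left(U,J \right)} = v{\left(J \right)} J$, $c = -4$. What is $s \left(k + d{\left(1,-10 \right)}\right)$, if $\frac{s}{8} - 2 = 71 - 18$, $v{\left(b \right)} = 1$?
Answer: $2755280$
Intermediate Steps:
$d{\left(U,J \right)} = J$ ($d{\left(U,J \right)} = 1 J = J$)
$s = 440$ ($s = 16 + 8 \left(71 - 18\right) = 16 + 8 \cdot 53 = 16 + 424 = 440$)
$k = 6272$ ($k = \left(-77 - 35\right) \left(-4 - 52\right) = \left(-112\right) \left(-56\right) = 6272$)
$s \left(k + d{\left(1,-10 \right)}\right) = 440 \left(6272 - 10\right) = 440 \cdot 6262 = 2755280$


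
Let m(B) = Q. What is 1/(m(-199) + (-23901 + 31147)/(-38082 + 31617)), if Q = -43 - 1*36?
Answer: -6465/517981 ≈ -0.012481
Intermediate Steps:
Q = -79 (Q = -43 - 36 = -79)
m(B) = -79
1/(m(-199) + (-23901 + 31147)/(-38082 + 31617)) = 1/(-79 + (-23901 + 31147)/(-38082 + 31617)) = 1/(-79 + 7246/(-6465)) = 1/(-79 + 7246*(-1/6465)) = 1/(-79 - 7246/6465) = 1/(-517981/6465) = -6465/517981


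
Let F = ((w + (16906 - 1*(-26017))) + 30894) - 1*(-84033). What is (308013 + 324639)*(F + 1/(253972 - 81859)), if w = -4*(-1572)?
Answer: 5957532805647980/57371 ≈ 1.0384e+11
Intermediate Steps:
w = 6288
F = 164138 (F = ((6288 + (16906 - 1*(-26017))) + 30894) - 1*(-84033) = ((6288 + (16906 + 26017)) + 30894) + 84033 = ((6288 + 42923) + 30894) + 84033 = (49211 + 30894) + 84033 = 80105 + 84033 = 164138)
(308013 + 324639)*(F + 1/(253972 - 81859)) = (308013 + 324639)*(164138 + 1/(253972 - 81859)) = 632652*(164138 + 1/172113) = 632652*(28250283595/172113) = 5957532805647980/57371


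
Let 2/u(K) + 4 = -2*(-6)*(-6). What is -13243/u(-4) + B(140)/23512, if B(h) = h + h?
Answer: 1479004761/2939 ≈ 5.0323e+5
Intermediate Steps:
B(h) = 2*h
u(K) = -1/38 (u(K) = 2/(-4 - 2*(-6)*(-6)) = 2/(-4 + 12*(-6)) = 2/(-4 - 72) = 2/(-76) = 2*(-1/76) = -1/38)
-13243/u(-4) + B(140)/23512 = -13243/(-1/38) + (2*140)/23512 = -13243*(-38) + 280*(1/23512) = 503234 + 35/2939 = 1479004761/2939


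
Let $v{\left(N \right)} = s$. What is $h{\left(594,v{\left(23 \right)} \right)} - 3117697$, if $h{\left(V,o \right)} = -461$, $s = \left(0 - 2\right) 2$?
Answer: $-3118158$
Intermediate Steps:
$s = -4$ ($s = \left(-2\right) 2 = -4$)
$v{\left(N \right)} = -4$
$h{\left(594,v{\left(23 \right)} \right)} - 3117697 = -461 - 3117697 = -3118158$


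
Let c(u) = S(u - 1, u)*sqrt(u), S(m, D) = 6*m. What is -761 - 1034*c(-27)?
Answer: -761 + 521136*I*sqrt(3) ≈ -761.0 + 9.0263e+5*I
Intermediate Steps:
c(u) = sqrt(u)*(-6 + 6*u) (c(u) = (6*(u - 1))*sqrt(u) = (6*(-1 + u))*sqrt(u) = (-6 + 6*u)*sqrt(u) = sqrt(u)*(-6 + 6*u))
-761 - 1034*c(-27) = -761 - 6204*sqrt(-27)*(-1 - 27) = -761 - 6204*3*I*sqrt(3)*(-28) = -761 - (-521136)*I*sqrt(3) = -761 + 521136*I*sqrt(3)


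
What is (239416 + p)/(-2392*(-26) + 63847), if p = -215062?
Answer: 8118/42013 ≈ 0.19323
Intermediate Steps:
(239416 + p)/(-2392*(-26) + 63847) = (239416 - 215062)/(-2392*(-26) + 63847) = 24354/(62192 + 63847) = 24354/126039 = 24354*(1/126039) = 8118/42013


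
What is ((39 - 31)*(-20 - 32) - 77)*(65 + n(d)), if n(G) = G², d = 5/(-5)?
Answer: -32538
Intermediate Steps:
d = -1 (d = 5*(-⅕) = -1)
((39 - 31)*(-20 - 32) - 77)*(65 + n(d)) = ((39 - 31)*(-20 - 32) - 77)*(65 + (-1)²) = (8*(-52) - 77)*(65 + 1) = (-416 - 77)*66 = -493*66 = -32538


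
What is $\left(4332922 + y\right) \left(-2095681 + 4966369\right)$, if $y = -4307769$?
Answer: $72206415264$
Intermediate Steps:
$\left(4332922 + y\right) \left(-2095681 + 4966369\right) = \left(4332922 - 4307769\right) \left(-2095681 + 4966369\right) = 25153 \cdot 2870688 = 72206415264$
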